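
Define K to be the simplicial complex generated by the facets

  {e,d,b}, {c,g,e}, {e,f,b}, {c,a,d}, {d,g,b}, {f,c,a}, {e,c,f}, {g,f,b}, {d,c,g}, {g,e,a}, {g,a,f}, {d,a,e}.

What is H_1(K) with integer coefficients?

H_1 ≅ Z/2.

We work with the vertex ordering a < b < c < d < e < f < g. The simplices of K, each written with vertices in increasing order, are:

  0-simplices (7): a, b, c, d, e, f, g
  1-simplices (18): ac, ad, ae, af, ag, bd, be, bf, bg, cd, ce, cf, cg, de, dg, ef, eg, fg
  2-simplices (12): acd, acf, ade, aeg, afg, bde, bdg, bef, bfg, cdg, cef, ceg

so the chain groups are C_0 ≅ Z^7, C_1 ≅ Z^18, C_2 ≅ Z^12.

Boundary ∂_1: C_1 → C_0 is given by ∂[p,q] = [q] − [p]. For instance
  ∂af = f − a.
The 7×18 boundary matrix has rank 6 and Smith normal form diag(1,1,1,1,1,1).

∂_2: C_2 → C_1 acts by ∂[p,q,r] = [q,r] − [p,r] + [p,q]. For instance
  ∂bfg = fg − bg + bf,
  ∂bef = ef − bf + be.
The resulting 18×12 matrix has rank 12, and its Smith normal form has invariant factors (1,1,1,1,1,1,1,1,1,1,1,2).

From H_k ≅ ker(∂_k) / im(∂_{k+1}) we obtain:

  H_1: rank ker ∂_1 − rank ∂_2 = (18 − 6) − 12 = 0, and ∂_2 has invariant factor 2 > 1, so H_1 = Z/2.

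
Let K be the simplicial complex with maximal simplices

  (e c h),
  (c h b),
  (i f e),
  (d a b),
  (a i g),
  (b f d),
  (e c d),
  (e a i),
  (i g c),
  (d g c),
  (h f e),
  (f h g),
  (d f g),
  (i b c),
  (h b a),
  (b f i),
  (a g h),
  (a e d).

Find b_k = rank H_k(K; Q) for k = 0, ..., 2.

b_0 = 1, b_1 = 2, b_2 = 1.

Take the total order a < b < c < d < e < f < g < h < i on the vertex set. Then K (dimension 2) consists of the simplices:

  0-simplices (9): a, b, c, d, e, f, g, h, i
  1-simplices (27): ab, ad, ae, ag, ah, ai, bc, bd, bf, bh, bi, cd, ce, cg, ch, ci, de, df, dg, ef, eh, ei, fg, fh, fi, gh, gi
  2-simplices (18): abd, abh, ade, aei, agh, agi, bch, bci, bdf, bfi, cde, cdg, ceh, cgi, dfg, efh, efi, fgh

so the chain groups are C_0 ≅ Z^9, C_1 ≅ Z^27, C_2 ≅ Z^18.

The boundary map ∂_1: C_1 → C_0 sends each edge [p,q] (with p < q) to q − p.
This gives a 9×27 integer matrix of rank 8; reducing to Smith normal form yields diagonal entries (1,1,1,1,1,1,1,1).

∂_2: C_2 → C_1 sends each 2-simplex [p,q,r] to [q,r] − [p,r] + [p,q]. For instance
  ∂bdf = df − bf + bd,
  ∂bci = ci − bi + bc.
This gives a 27×18 integer matrix of rank 17; reducing to Smith normal form yields diagonal entries (1,1,1,1,1,1,1,1,1,1,1,1,1,1,1,1,1).

Now H_k = ker ∂_k / im ∂_{k+1}, so:

  H_0: rank C_0 − rank ∂_1 = 9 − 8 = 1, and the invariant factors of ∂_1 are all 1, so H_0 = Z.
  H_1: rank ker ∂_1 − rank ∂_2 = (27 − 8) − 17 = 2, and the invariant factors of ∂_2 are all 1, so H_1 = Z^2.
  H_2: rank ker ∂_2 − rank ∂_3 = (18 − 17) − 0 = 1, and there is no ∂_3, so H_2 = Z.

(K is a triangulation of the torus T^2.)

Hence the Betti numbers are b_0 = 1, b_1 = 2, b_2 = 1.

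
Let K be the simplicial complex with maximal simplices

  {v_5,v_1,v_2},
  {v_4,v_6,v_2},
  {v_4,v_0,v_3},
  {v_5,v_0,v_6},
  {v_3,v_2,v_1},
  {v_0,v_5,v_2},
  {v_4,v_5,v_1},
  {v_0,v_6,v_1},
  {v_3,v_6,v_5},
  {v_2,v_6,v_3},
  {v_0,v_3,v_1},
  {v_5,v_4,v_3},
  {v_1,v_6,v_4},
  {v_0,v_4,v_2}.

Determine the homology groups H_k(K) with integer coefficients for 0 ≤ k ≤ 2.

H_0 = Z,  H_1 = Z^2,  H_2 = Z.

Order the vertices as v_0 < v_1 < v_2 < v_3 < v_4 < v_5 < v_6. Listing each simplex with vertices in this order, K has dimension 2 with simplices:

  0-simplices (7): [v_0], [v_1], [v_2], [v_3], [v_4], [v_5], [v_6]
  1-simplices (21): (21 of them)
  2-simplices (14): (14 of them)

so the chain groups are C_0 ≅ Z^7, C_1 ≅ Z^21, C_2 ≅ Z^14.

The boundary map ∂_1: C_1 → C_0 maps an edge to its endpoints' difference, ∂[p,q] = q − p. For instance
  ∂[v_2,v_4] = [v_4] − [v_2].
The resulting 7×21 matrix has rank 6, and its Smith normal form has invariant factors (1,1,1,1,1,1).

∂_2: C_2 → C_1 acts by ∂[p,q,r] = [q,r] − [p,r] + [p,q]. For instance
  ∂[v_0,v_1,v_6] = [v_1,v_6] − [v_0,v_6] + [v_0,v_1],
  ∂[v_0,v_1,v_3] = [v_1,v_3] − [v_0,v_3] + [v_0,v_1].
This gives a 21×14 integer matrix of rank 13; reducing to Smith normal form yields diagonal entries (1,1,1,1,1,1,1,1,1,1,1,1,1).

Reading off H_k = ker ∂_k / im ∂_{k+1}:

  H_0: rank C_0 − rank ∂_1 = 7 − 6 = 1, and the invariant factors of ∂_1 are all 1, so H_0 = Z.
  H_1: rank ker ∂_1 − rank ∂_2 = (21 − 6) − 13 = 2, and the invariant factors of ∂_2 are all 1, so H_1 = Z^2.
  H_2: rank ker ∂_2 − rank ∂_3 = (14 − 13) − 0 = 1, and there is no ∂_3, so H_2 = Z.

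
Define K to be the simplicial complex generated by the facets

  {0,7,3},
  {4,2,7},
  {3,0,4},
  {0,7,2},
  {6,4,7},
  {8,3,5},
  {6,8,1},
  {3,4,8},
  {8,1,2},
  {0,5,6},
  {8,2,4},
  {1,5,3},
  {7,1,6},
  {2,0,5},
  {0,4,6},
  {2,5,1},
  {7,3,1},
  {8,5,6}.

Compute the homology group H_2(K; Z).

We work with the vertex ordering 0 < 1 < 2 < 3 < 4 < 5 < 6 < 7 < 8. The simplices of K, each written with vertices in increasing order, are:

  0-simplices (9): [0], [1], [2], [3], [4], [5], [6], [7], [8]
  1-simplices (27): (27 of them)
  2-simplices (18): [0,2,5], [0,2,7], [0,3,4], [0,3,7], [0,4,6], [0,5,6], [1,2,5], [1,2,8], [1,3,5], [1,3,7], [1,6,7], [1,6,8], [2,4,7], [2,4,8], [3,4,8], [3,5,8], [4,6,7], [5,6,8]

Hence C_0 ≅ Z^9, C_1 ≅ Z^27, C_2 ≅ Z^18.

∂_1: C_1 → C_0 maps an edge to its endpoints' difference, ∂[p,q] = q − p. For instance
  ∂[3,7] = [7] − [3].
The resulting 9×27 matrix has rank 8, and its Smith normal form has invariant factors (1,1,1,1,1,1,1,1).

The boundary map ∂_2: C_2 → C_1 acts by ∂[p,q,r] = [q,r] − [p,r] + [p,q]. For instance
  ∂[1,2,8] = [2,8] − [1,8] + [1,2],
  ∂[0,2,5] = [2,5] − [0,5] + [0,2].
This gives a 27×18 integer matrix of rank 18; reducing to Smith normal form yields diagonal entries (1,1,1,1,1,1,1,1,1,1,1,1,1,1,1,1,1,2).

From H_k ≅ ker(∂_k) / im(∂_{k+1}) we obtain:

  H_2: rank ker ∂_2 − rank ∂_3 = (18 − 18) − 0 = 0, and there is no ∂_3, so H_2 ≅ 0.

(K is a triangulation of the Klein bottle.)

H_2 ≅ 0.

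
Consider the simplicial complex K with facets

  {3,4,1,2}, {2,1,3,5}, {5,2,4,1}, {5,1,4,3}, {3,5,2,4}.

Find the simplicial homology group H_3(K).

K has 5 vertices, 10 edges, 10 triangles, 5 3-simplices.
rank ∂_3 = 4, rank ∂_4 = 0 ⇒ b_3 = 5 − 4 − 0 = 1. So H_3 = Z.

H_3 ≅ Z.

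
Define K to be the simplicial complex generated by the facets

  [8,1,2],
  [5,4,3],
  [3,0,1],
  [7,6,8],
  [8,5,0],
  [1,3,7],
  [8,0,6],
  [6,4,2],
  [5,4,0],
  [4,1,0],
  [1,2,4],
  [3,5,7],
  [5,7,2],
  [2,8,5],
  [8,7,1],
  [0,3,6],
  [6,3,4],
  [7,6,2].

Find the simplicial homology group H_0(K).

We work with the vertex ordering 0 < 1 < 2 < 3 < 4 < 5 < 6 < 7 < 8. The simplices of K, each written with vertices in increasing order, are:

  0-simplices (9): [0], [1], [2], [3], [4], [5], [6], [7], [8]
  1-simplices (27): (27 of them)
  2-simplices (18): [0,1,3], [0,1,4], [0,3,6], [0,4,5], [0,5,8], [0,6,8], [1,2,4], [1,2,8], [1,3,7], [1,7,8], [2,4,6], [2,5,7], [2,5,8], [2,6,7], [3,4,5], [3,4,6], [3,5,7], [6,7,8]

so the chain groups are C_0 ≅ Z^9, C_1 ≅ Z^27, C_2 ≅ Z^18.

The boundary map ∂_1: C_1 → C_0 maps an edge to its endpoints' difference, ∂[p,q] = q − p. For instance
  ∂[3,5] = [5] − [3].
As a 9×27 matrix over Z this has rank 8, with invariant factors (1,1,1,1,1,1,1,1).

Boundary ∂_2: C_2 → C_1 sends each 2-simplex [p,q,r] to [q,r] − [p,r] + [p,q]. For instance
  ∂[6,7,8] = [7,8] − [6,8] + [6,7],
  ∂[2,6,7] = [6,7] − [2,7] + [2,6].
The resulting 27×18 matrix has rank 18, and its Smith normal form has invariant factors (1,1,1,1,1,1,1,1,1,1,1,1,1,1,1,1,1,2).

Now H_k = ker ∂_k / im ∂_{k+1}, so:

  H_0: rank C_0 − rank ∂_1 = 9 − 8 = 1, and the invariant factors of ∂_1 are all 1, so H_0 ≅ Z.

H_0 ≅ Z.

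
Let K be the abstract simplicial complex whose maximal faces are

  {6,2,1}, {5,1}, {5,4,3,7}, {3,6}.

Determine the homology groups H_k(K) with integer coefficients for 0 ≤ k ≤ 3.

K has 7 vertices, 11 edges, 5 triangles, 1 3-simplex.
rank ∂_0 = 0, rank ∂_1 = 6 ⇒ b_0 = 7 − 0 − 6 = 1; all invariant factors of ∂_1 are 1 so no torsion. So H_0 ≅ Z.
rank ∂_1 = 6, rank ∂_2 = 4 ⇒ b_1 = 11 − 6 − 4 = 1; all invariant factors of ∂_2 are 1 so no torsion. So H_1 ≅ Z.
rank ∂_2 = 4, rank ∂_3 = 1 ⇒ b_2 = 5 − 4 − 1 = 0; all invariant factors of ∂_3 are 1 so no torsion. So H_2 ≅ 0.
rank ∂_3 = 1, rank ∂_4 = 0 ⇒ b_3 = 1 − 1 − 0 = 0. So H_3 ≅ 0.

H_0 = Z,  H_1 = Z,  H_2 = 0,  H_3 = 0.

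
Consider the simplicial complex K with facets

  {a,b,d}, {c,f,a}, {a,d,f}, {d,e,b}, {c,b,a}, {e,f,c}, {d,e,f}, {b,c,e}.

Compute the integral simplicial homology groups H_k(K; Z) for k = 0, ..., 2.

K has 6 vertices, 12 edges, 8 triangles.
rank ∂_0 = 0, rank ∂_1 = 5 ⇒ b_0 = 6 − 0 − 5 = 1; all invariant factors of ∂_1 are 1 so no torsion. So H_0 = Z.
rank ∂_1 = 5, rank ∂_2 = 7 ⇒ b_1 = 12 − 5 − 7 = 0; all invariant factors of ∂_2 are 1 so no torsion. So H_1 = 0.
rank ∂_2 = 7, rank ∂_3 = 0 ⇒ b_2 = 8 − 7 − 0 = 1. So H_2 = Z.

H_0 ≅ Z,  H_1 = 0,  H_2 ≅ Z.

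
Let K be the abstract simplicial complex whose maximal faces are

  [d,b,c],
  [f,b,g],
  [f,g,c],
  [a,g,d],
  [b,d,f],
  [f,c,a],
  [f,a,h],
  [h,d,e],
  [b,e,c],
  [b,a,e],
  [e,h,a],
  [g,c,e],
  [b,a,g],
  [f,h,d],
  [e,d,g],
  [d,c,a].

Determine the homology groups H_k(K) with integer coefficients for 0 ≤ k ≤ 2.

H_0 = Z,  H_1 = Z^2,  H_2 = Z.

K has 8 vertices, 24 edges, 16 triangles.
rank ∂_0 = 0, rank ∂_1 = 7 ⇒ b_0 = 8 − 0 − 7 = 1; all invariant factors of ∂_1 are 1 so no torsion. So H_0 = Z.
rank ∂_1 = 7, rank ∂_2 = 15 ⇒ b_1 = 24 − 7 − 15 = 2; all invariant factors of ∂_2 are 1 so no torsion. So H_1 = Z^2.
rank ∂_2 = 15, rank ∂_3 = 0 ⇒ b_2 = 16 − 15 − 0 = 1. So H_2 = Z.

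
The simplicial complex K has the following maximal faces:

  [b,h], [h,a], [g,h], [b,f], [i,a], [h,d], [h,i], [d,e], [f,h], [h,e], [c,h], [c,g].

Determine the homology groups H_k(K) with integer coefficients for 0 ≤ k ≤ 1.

Take the total order a < b < c < d < e < f < g < h < i on the vertex set. Then K (dimension 1) consists of the simplices:

  0-simplices (9): a, b, c, d, e, f, g, h, i
  1-simplices (12): ah, ai, bf, bh, cg, ch, de, dh, eh, fh, gh, hi

giving chain groups C_0 ≅ Z^9, C_1 ≅ Z^12.

Boundary ∂_1: C_1 → C_0 maps an edge to its endpoints' difference, ∂[p,q] = q − p. For instance
  ∂de = e − d.
The resulting 9×12 matrix has rank 8, and its Smith normal form has invariant factors (1,1,1,1,1,1,1,1).

Computing H_k = (kernel of ∂_k) / (image of ∂_{k+1}):

  H_0: rank C_0 − rank ∂_1 = 9 − 8 = 1, and the invariant factors of ∂_1 are all 1, so H_0 ≅ Z.
  H_1: rank ker ∂_1 − rank ∂_2 = (12 − 8) − 0 = 4, and there is no ∂_2, so H_1 ≅ Z^4.

As a check, the Euler characteristic is 9 − 12 = -3, which agrees with 1 − 4 = -3.
(K is a triangulation of a wedge of 4 circles.)

H_0 ≅ Z,  H_1 ≅ Z^4.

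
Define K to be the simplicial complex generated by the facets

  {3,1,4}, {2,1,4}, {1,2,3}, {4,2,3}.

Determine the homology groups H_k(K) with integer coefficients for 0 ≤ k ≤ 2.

Fix the vertex order 1 < 2 < 3 < 4 and write every simplex with vertices in increasing order. Then dim K = 2 and the simplices of K are:

  0-simplices (4): [1], [2], [3], [4]
  1-simplices (6): [1,2], [1,3], [1,4], [2,3], [2,4], [3,4]
  2-simplices (4): [1,2,3], [1,2,4], [1,3,4], [2,3,4]

Hence C_0 ≅ Z^4, C_1 ≅ Z^6, C_2 ≅ Z^4.

The boundary map ∂_1: C_1 → C_0 sends each edge [p,q] (with p < q) to q − p.
As a 4×6 matrix over Z this has rank 3, with invariant factors (1,1,1).

Boundary ∂_2: C_2 → C_1 maps a triangle to the signed sum of its edges. For instance
  ∂[1,2,4] = [2,4] − [1,4] + [1,2],
  ∂[2,3,4] = [3,4] − [2,4] + [2,3].
As a 6×4 matrix over Z this has rank 3, with invariant factors (1,1,1).

From H_k ≅ ker(∂_k) / im(∂_{k+1}) we obtain:

  H_0: rank C_0 − rank ∂_1 = 4 − 3 = 1, and the invariant factors of ∂_1 are all 1, so H_0 = Z.
  H_1: rank ker ∂_1 − rank ∂_2 = (6 − 3) − 3 = 0, and the invariant factors of ∂_2 are all 1, so H_1 = 0.
  H_2: rank ker ∂_2 − rank ∂_3 = (4 − 3) − 0 = 1, and there is no ∂_3, so H_2 = Z.

As a check, the Euler characteristic is 4 − 6 + 4 = 2, which agrees with 1 − 0 + 1 = 2.
(K is a triangulation of the 2-sphere S^2.)

H_0 = Z,  H_1 = 0,  H_2 = Z.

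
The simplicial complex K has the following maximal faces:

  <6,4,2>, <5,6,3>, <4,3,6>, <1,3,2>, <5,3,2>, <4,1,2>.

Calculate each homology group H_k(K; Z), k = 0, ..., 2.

We work with the vertex ordering 1 < 2 < 3 < 4 < 5 < 6. The simplices of K, each written with vertices in increasing order, are:

  0-simplices (6): [1], [2], [3], [4], [5], [6]
  1-simplices (12): [1,2], [1,3], [1,4], [2,3], [2,4], [2,5], [2,6], [3,4], [3,5], [3,6], [4,6], [5,6]
  2-simplices (6): [1,2,3], [1,2,4], [2,3,5], [2,4,6], [3,4,6], [3,5,6]

Hence C_0 ≅ Z^6, C_1 ≅ Z^12, C_2 ≅ Z^6.

∂_1: C_1 → C_0 sends each edge [p,q] (with p < q) to q − p.
As a 6×12 matrix over Z this has rank 5, with invariant factors (1,1,1,1,1).

Boundary ∂_2: C_2 → C_1 acts by ∂[p,q,r] = [q,r] − [p,r] + [p,q]. For instance
  ∂[2,4,6] = [4,6] − [2,6] + [2,4],
  ∂[1,2,3] = [2,3] − [1,3] + [1,2].
This gives a 12×6 integer matrix of rank 6; reducing to Smith normal form yields diagonal entries (1,1,1,1,1,1).

Reading off H_k = ker ∂_k / im ∂_{k+1}:

  H_0: rank C_0 − rank ∂_1 = 6 − 5 = 1, and the invariant factors of ∂_1 are all 1, so H_0 = Z.
  H_1: rank ker ∂_1 − rank ∂_2 = (12 − 5) − 6 = 1, and the invariant factors of ∂_2 are all 1, so H_1 = Z.
  H_2: rank ker ∂_2 − rank ∂_3 = (6 − 6) − 0 = 0, and there is no ∂_3, so H_2 = 0.

H_0 = Z,  H_1 = Z,  H_2 = 0.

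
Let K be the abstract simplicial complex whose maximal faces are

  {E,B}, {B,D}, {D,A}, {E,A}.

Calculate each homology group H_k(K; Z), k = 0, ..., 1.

H_0 ≅ Z,  H_1 ≅ Z.

Order the vertices as A < B < D < E. Listing each simplex with vertices in this order, K has dimension 1 with simplices:

  0-simplices (4): A, B, D, E
  1-simplices (4): AD, AE, BD, BE

so the chain groups are C_0 ≅ Z^4, C_1 ≅ Z^4.

The boundary map ∂_1: C_1 → C_0 is given by ∂[p,q] = [q] − [p]. For instance
  ∂AD = D − A.
As a 4×4 matrix over Z this has rank 3, with invariant factors (1,1,1).

From H_k ≅ ker(∂_k) / im(∂_{k+1}) we obtain:

  H_0: rank C_0 − rank ∂_1 = 4 − 3 = 1, and the invariant factors of ∂_1 are all 1, so H_0 = Z.
  H_1: rank ker ∂_1 − rank ∂_2 = (4 − 3) − 0 = 1, and there is no ∂_2, so H_1 = Z.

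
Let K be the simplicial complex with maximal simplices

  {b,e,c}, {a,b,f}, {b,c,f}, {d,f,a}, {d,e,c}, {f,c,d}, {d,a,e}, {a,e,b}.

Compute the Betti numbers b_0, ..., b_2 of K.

b_0 = 1, b_1 = 0, b_2 = 1.

Fix the vertex order a < b < c < d < e < f and write every simplex with vertices in increasing order. Then dim K = 2 and the simplices of K are:

  0-simplices (6): a, b, c, d, e, f
  1-simplices (12): ab, ad, ae, af, bc, be, bf, cd, ce, cf, de, df
  2-simplices (8): abe, abf, ade, adf, bce, bcf, cde, cdf

giving chain groups C_0 ≅ Z^6, C_1 ≅ Z^12, C_2 ≅ Z^8.

The boundary map ∂_1: C_1 → C_0 is given by ∂[p,q] = [q] − [p]. For instance
  ∂ad = d − a.
The 6×12 boundary matrix has rank 5 and Smith normal form diag(1,1,1,1,1).

Boundary ∂_2: C_2 → C_1 acts by ∂[p,q,r] = [q,r] − [p,r] + [p,q]. For instance
  ∂abf = bf − af + ab,
  ∂adf = df − af + ad.
This gives a 12×8 integer matrix of rank 7; reducing to Smith normal form yields diagonal entries (1,1,1,1,1,1,1).

Reading off H_k = ker ∂_k / im ∂_{k+1}:

  H_0: rank C_0 − rank ∂_1 = 6 − 5 = 1, and the invariant factors of ∂_1 are all 1, so H_0 ≅ Z.
  H_1: rank ker ∂_1 − rank ∂_2 = (12 − 5) − 7 = 0, and the invariant factors of ∂_2 are all 1, so H_1 ≅ 0.
  H_2: rank ker ∂_2 − rank ∂_3 = (8 − 7) − 0 = 1, and there is no ∂_3, so H_2 ≅ Z.

As a check, the Euler characteristic is 6 − 12 + 8 = 2, which agrees with 1 − 0 + 1 = 2.

Hence the Betti numbers are b_0 = 1, b_1 = 0, b_2 = 1.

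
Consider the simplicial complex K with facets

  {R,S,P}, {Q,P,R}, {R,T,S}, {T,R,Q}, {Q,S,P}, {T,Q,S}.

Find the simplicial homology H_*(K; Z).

Fix the vertex order P < Q < R < S < T and write every simplex with vertices in increasing order. Then dim K = 2 and the simplices of K are:

  0-simplices (5): P, Q, R, S, T
  1-simplices (9): PQ, PR, PS, QR, QS, QT, RS, RT, ST
  2-simplices (6): PQR, PQS, PRS, QRT, QST, RST

Hence C_0 ≅ Z^5, C_1 ≅ Z^9, C_2 ≅ Z^6.

Boundary ∂_1: C_1 → C_0 is given by ∂[p,q] = [q] − [p]. For instance
  ∂PR = R − P.
The resulting 5×9 matrix has rank 4, and its Smith normal form has invariant factors (1,1,1,1).

The boundary map ∂_2: C_2 → C_1 acts by ∂[p,q,r] = [q,r] − [p,r] + [p,q]. For instance
  ∂QST = ST − QT + QS,
  ∂QRT = RT − QT + QR.
As a 9×6 matrix over Z this has rank 5, with invariant factors (1,1,1,1,1).

Reading off H_k = ker ∂_k / im ∂_{k+1}:

  H_0: rank C_0 − rank ∂_1 = 5 − 4 = 1, and the invariant factors of ∂_1 are all 1, so H_0 ≅ Z.
  H_1: rank ker ∂_1 − rank ∂_2 = (9 − 4) − 5 = 0, and the invariant factors of ∂_2 are all 1, so H_1 ≅ 0.
  H_2: rank ker ∂_2 − rank ∂_3 = (6 − 5) − 0 = 1, and there is no ∂_3, so H_2 ≅ Z.

As a check, the Euler characteristic is 5 − 9 + 6 = 2, which agrees with 1 − 0 + 1 = 2.
(K is a triangulation of the 2-sphere S^2.)

H_0 ≅ Z,  H_1 = 0,  H_2 ≅ Z.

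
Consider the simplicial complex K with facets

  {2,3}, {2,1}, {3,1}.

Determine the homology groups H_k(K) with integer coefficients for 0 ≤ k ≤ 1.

Fix the vertex order 1 < 2 < 3 and write every simplex with vertices in increasing order. Then dim K = 1 and the simplices of K are:

  0-simplices (3): [1], [2], [3]
  1-simplices (3): [1,2], [1,3], [2,3]

so the chain groups are C_0 ≅ Z^3, C_1 ≅ Z^3.

Boundary ∂_1: C_1 → C_0 is given by ∂[p,q] = [q] − [p].
This gives a 3×3 integer matrix of rank 2; reducing to Smith normal form yields diagonal entries (1,1).

Computing H_k = (kernel of ∂_k) / (image of ∂_{k+1}):

  H_0: rank C_0 − rank ∂_1 = 3 − 2 = 1, and the invariant factors of ∂_1 are all 1, so H_0 = Z.
  H_1: rank ker ∂_1 − rank ∂_2 = (3 − 2) − 0 = 1, and there is no ∂_2, so H_1 = Z.

H_0 ≅ Z,  H_1 ≅ Z.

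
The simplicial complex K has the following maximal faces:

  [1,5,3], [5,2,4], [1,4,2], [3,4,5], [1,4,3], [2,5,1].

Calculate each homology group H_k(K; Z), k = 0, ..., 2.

H_0 = Z,  H_1 = 0,  H_2 = Z.

Fix the vertex order 1 < 2 < 3 < 4 < 5 and write every simplex with vertices in increasing order. Then dim K = 2 and the simplices of K are:

  0-simplices (5): [1], [2], [3], [4], [5]
  1-simplices (9): [1,2], [1,3], [1,4], [1,5], [2,4], [2,5], [3,4], [3,5], [4,5]
  2-simplices (6): [1,2,4], [1,2,5], [1,3,4], [1,3,5], [2,4,5], [3,4,5]

giving chain groups C_0 ≅ Z^5, C_1 ≅ Z^9, C_2 ≅ Z^6.

∂_1: C_1 → C_0 maps an edge to its endpoints' difference, ∂[p,q] = q − p.
This gives a 5×9 integer matrix of rank 4; reducing to Smith normal form yields diagonal entries (1,1,1,1).

∂_2: C_2 → C_1 acts by ∂[p,q,r] = [q,r] − [p,r] + [p,q]. For instance
  ∂[1,3,4] = [3,4] − [1,4] + [1,3],
  ∂[1,3,5] = [3,5] − [1,5] + [1,3].
This gives a 9×6 integer matrix of rank 5; reducing to Smith normal form yields diagonal entries (1,1,1,1,1).

From H_k ≅ ker(∂_k) / im(∂_{k+1}) we obtain:

  H_0: rank C_0 − rank ∂_1 = 5 − 4 = 1, and the invariant factors of ∂_1 are all 1, so H_0 ≅ Z.
  H_1: rank ker ∂_1 − rank ∂_2 = (9 − 4) − 5 = 0, and the invariant factors of ∂_2 are all 1, so H_1 ≅ 0.
  H_2: rank ker ∂_2 − rank ∂_3 = (6 − 5) − 0 = 1, and there is no ∂_3, so H_2 ≅ Z.

(K is a triangulation of the 2-sphere S^2.)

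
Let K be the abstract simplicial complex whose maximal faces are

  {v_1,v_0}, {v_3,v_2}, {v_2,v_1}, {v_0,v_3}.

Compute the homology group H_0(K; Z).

K has 4 vertices, 4 edges.
rank ∂_0 = 0, rank ∂_1 = 3 ⇒ b_0 = 4 − 0 − 3 = 1; all invariant factors of ∂_1 are 1 so no torsion. So H_0 = Z.

H_0 ≅ Z.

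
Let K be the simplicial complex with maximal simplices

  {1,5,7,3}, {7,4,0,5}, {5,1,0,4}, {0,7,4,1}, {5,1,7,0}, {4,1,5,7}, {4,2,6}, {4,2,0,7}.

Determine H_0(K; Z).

H_0 ≅ Z.

Take the total order 0 < 1 < 2 < 3 < 4 < 5 < 6 < 7 on the vertex set. Then K (dimension 3) consists of the simplices:

  0-simplices (8): [0], [1], [2], [3], [4], [5], [6], [7]
  1-simplices (18): [0,1], [0,2], [0,4], [0,5], [0,7], [1,3], [1,4], [1,5], [1,7], [2,4], [2,6], [2,7], [3,5], [3,7], [4,5], [4,6], [4,7], [5,7]
  2-simplices (17): [0,1,4], [0,1,5], [0,1,7], [0,2,4], [0,2,7], [0,4,5], [0,4,7], [0,5,7], [1,3,5], [1,3,7], [1,4,5], [1,4,7], [1,5,7], [2,4,6], [2,4,7], [3,5,7], [4,5,7]
  3-simplices (7): [0,1,4,5], [0,1,4,7], [0,1,5,7], [0,2,4,7], [0,4,5,7], [1,3,5,7], [1,4,5,7]

giving chain groups C_0 ≅ Z^8, C_1 ≅ Z^18, C_2 ≅ Z^17, C_3 ≅ Z^7.

Boundary ∂_1: C_1 → C_0 is given by ∂[p,q] = [q] − [p].
As a 8×18 matrix over Z this has rank 7, with invariant factors (1,1,1,1,1,1,1).

Boundary ∂_2: C_2 → C_1 maps a triangle to the signed sum of its edges. For instance
  ∂[1,4,7] = [4,7] − [1,7] + [1,4],
  ∂[3,5,7] = [5,7] − [3,7] + [3,5].
This gives a 18×17 integer matrix of rank 11; reducing to Smith normal form yields diagonal entries (1,1,1,1,1,1,1,1,1,1,1).

∂_3: C_3 → C_2 sends each 3-simplex σ to the alternating sum Σ_i (−1)^i (σ with its i-th vertex removed). For instance
  ∂[1,4,5,7] = [4,5,7] − [1,5,7] + [1,4,7] − [1,4,5],
  ∂[0,2,4,7] = [2,4,7] − [0,4,7] + [0,2,7] − [0,2,4].
The resulting 17×7 matrix has rank 6, and its Smith normal form has invariant factors (1,1,1,1,1,1).

Computing H_k = (kernel of ∂_k) / (image of ∂_{k+1}):

  H_0: rank C_0 − rank ∂_1 = 8 − 7 = 1, and the invariant factors of ∂_1 are all 1, so H_0 = Z.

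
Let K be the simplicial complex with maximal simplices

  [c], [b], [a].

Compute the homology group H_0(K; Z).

H_0 = Z^3.

Take the total order a < b < c on the vertex set. Then K (dimension 0) consists of the simplices:

  0-simplices (3): a, b, c

giving chain groups C_0 ≅ Z^3.

Now H_k = ker ∂_k / im ∂_{k+1}, so:

  H_0: rank C_0 − rank ∂_1 = 3 − 0 = 3, and there is no ∂_1, so H_0 ≅ Z^3.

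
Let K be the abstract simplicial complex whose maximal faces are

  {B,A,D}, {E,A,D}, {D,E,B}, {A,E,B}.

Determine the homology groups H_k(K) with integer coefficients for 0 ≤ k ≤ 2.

H_0 ≅ Z,  H_1 = 0,  H_2 ≅ Z.

Order the vertices as A < B < D < E. Listing each simplex with vertices in this order, K has dimension 2 with simplices:

  0-simplices (4): A, B, D, E
  1-simplices (6): AB, AD, AE, BD, BE, DE
  2-simplices (4): ABD, ABE, ADE, BDE

giving chain groups C_0 ≅ Z^4, C_1 ≅ Z^6, C_2 ≅ Z^4.

∂_1: C_1 → C_0 is given by ∂[p,q] = [q] − [p]. For instance
  ∂AE = E − A.
The resulting 4×6 matrix has rank 3, and its Smith normal form has invariant factors (1,1,1).

∂_2: C_2 → C_1 acts by ∂[p,q,r] = [q,r] − [p,r] + [p,q]. For instance
  ∂ADE = DE − AE + AD,
  ∂BDE = DE − BE + BD.
The resulting 6×4 matrix has rank 3, and its Smith normal form has invariant factors (1,1,1).

Now H_k = ker ∂_k / im ∂_{k+1}, so:

  H_0: rank C_0 − rank ∂_1 = 4 − 3 = 1, and the invariant factors of ∂_1 are all 1, so H_0 ≅ Z.
  H_1: rank ker ∂_1 − rank ∂_2 = (6 − 3) − 3 = 0, and the invariant factors of ∂_2 are all 1, so H_1 ≅ 0.
  H_2: rank ker ∂_2 − rank ∂_3 = (4 − 3) − 0 = 1, and there is no ∂_3, so H_2 ≅ Z.

As a check, the Euler characteristic is 4 − 6 + 4 = 2, which agrees with 1 − 0 + 1 = 2.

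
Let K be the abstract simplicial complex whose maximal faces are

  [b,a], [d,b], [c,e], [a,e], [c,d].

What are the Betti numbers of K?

b_0 = 1, b_1 = 1.

We work with the vertex ordering a < b < c < d < e. The simplices of K, each written with vertices in increasing order, are:

  0-simplices (5): a, b, c, d, e
  1-simplices (5): ab, ae, bd, cd, ce

giving chain groups C_0 ≅ Z^5, C_1 ≅ Z^5.

Boundary ∂_1: C_1 → C_0 maps an edge to its endpoints' difference, ∂[p,q] = q − p. For instance
  ∂ae = e − a.
This gives a 5×5 integer matrix of rank 4; reducing to Smith normal form yields diagonal entries (1,1,1,1).

Reading off H_k = ker ∂_k / im ∂_{k+1}:

  H_0: rank C_0 − rank ∂_1 = 5 − 4 = 1, and the invariant factors of ∂_1 are all 1, so H_0 = Z.
  H_1: rank ker ∂_1 − rank ∂_2 = (5 − 4) − 0 = 1, and there is no ∂_2, so H_1 = Z.

(K is a triangulation of the circle S^1.)

Hence the Betti numbers are b_0 = 1, b_1 = 1.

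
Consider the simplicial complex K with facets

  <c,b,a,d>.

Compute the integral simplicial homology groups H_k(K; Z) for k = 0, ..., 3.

K has 4 vertices, 6 edges, 4 triangles, 1 3-simplex.
rank ∂_0 = 0, rank ∂_1 = 3 ⇒ b_0 = 4 − 0 − 3 = 1; all invariant factors of ∂_1 are 1 so no torsion. So H_0 = Z.
rank ∂_1 = 3, rank ∂_2 = 3 ⇒ b_1 = 6 − 3 − 3 = 0; all invariant factors of ∂_2 are 1 so no torsion. So H_1 = 0.
rank ∂_2 = 3, rank ∂_3 = 1 ⇒ b_2 = 4 − 3 − 1 = 0; all invariant factors of ∂_3 are 1 so no torsion. So H_2 = 0.
rank ∂_3 = 1, rank ∂_4 = 0 ⇒ b_3 = 1 − 1 − 0 = 0. So H_3 = 0.

H_0 = Z,  H_1 = 0,  H_2 = 0,  H_3 = 0.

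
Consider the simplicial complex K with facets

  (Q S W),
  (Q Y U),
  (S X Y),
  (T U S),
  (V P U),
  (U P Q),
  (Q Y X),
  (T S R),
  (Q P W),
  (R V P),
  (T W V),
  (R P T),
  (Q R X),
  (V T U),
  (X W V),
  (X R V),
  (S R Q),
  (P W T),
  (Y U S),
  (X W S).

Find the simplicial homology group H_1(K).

Order the vertices as P < Q < R < S < T < U < V < W < X < Y. Listing each simplex with vertices in this order, K has dimension 2 with simplices:

  0-simplices (10): P, Q, R, S, T, U, V, W, X, Y
  1-simplices (30): PQ, PR, PT, PU, PV, PW, QR, QS, QU, QW, QX, QY, RS, RT, RV, RX, ST, SU, SW, SX, SY, TU, TV, TW, UV, UY, VW, VX, WX, XY
  2-simplices (20): PQU, PQW, PRT, PRV, PTW, PUV, QRS, QRX, QSW, QUY, QXY, RST, RVX, STU, SUY, SWX, SXY, TUV, TVW, VWX

Hence C_0 ≅ Z^10, C_1 ≅ Z^30, C_2 ≅ Z^20.

Boundary ∂_1: C_1 → C_0 is given by ∂[p,q] = [q] − [p]. For instance
  ∂QR = R − Q.
The 10×30 boundary matrix has rank 9 and Smith normal form diag(1,1,1,1,1,1,1,1,1).

Boundary ∂_2: C_2 → C_1 maps a triangle to the signed sum of its edges. For instance
  ∂VWX = WX − VX + VW,
  ∂QUY = UY − QY + QU.
As a 30×20 matrix over Z this has rank 20, with invariant factors (1,1,1,1,1,1,1,1,1,1,1,1,1,1,1,1,1,1,1,2).

From H_k ≅ ker(∂_k) / im(∂_{k+1}) we obtain:

  H_1: rank ker ∂_1 − rank ∂_2 = (30 − 9) − 20 = 1, and ∂_2 has invariant factor 2 > 1, so H_1 ≅ Z ⊕ Z/2Z.

H_1 = Z ⊕ Z/2Z.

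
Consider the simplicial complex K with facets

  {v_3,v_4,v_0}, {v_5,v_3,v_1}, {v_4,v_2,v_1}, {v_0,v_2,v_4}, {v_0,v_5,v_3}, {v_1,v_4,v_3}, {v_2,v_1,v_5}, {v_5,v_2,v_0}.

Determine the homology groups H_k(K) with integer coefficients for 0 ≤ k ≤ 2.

H_0 ≅ Z,  H_1 = 0,  H_2 ≅ Z.

Order the vertices as v_0 < v_1 < v_2 < v_3 < v_4 < v_5. Listing each simplex with vertices in this order, K has dimension 2 with simplices:

  0-simplices (6): [v_0], [v_1], [v_2], [v_3], [v_4], [v_5]
  1-simplices (12): [v_0,v_2], [v_0,v_3], [v_0,v_4], [v_0,v_5], [v_1,v_2], [v_1,v_3], [v_1,v_4], [v_1,v_5], [v_2,v_4], [v_2,v_5], [v_3,v_4], [v_3,v_5]
  2-simplices (8): [v_0,v_2,v_4], [v_0,v_2,v_5], [v_0,v_3,v_4], [v_0,v_3,v_5], [v_1,v_2,v_4], [v_1,v_2,v_5], [v_1,v_3,v_4], [v_1,v_3,v_5]

Hence C_0 ≅ Z^6, C_1 ≅ Z^12, C_2 ≅ Z^8.

The boundary map ∂_1: C_1 → C_0 maps an edge to its endpoints' difference, ∂[p,q] = q − p. For instance
  ∂[v_3,v_5] = [v_5] − [v_3].
As a 6×12 matrix over Z this has rank 5, with invariant factors (1,1,1,1,1).

The boundary map ∂_2: C_2 → C_1 sends each 2-simplex [p,q,r] to [q,r] − [p,r] + [p,q]. For instance
  ∂[v_0,v_2,v_5] = [v_2,v_5] − [v_0,v_5] + [v_0,v_2],
  ∂[v_1,v_2,v_5] = [v_2,v_5] − [v_1,v_5] + [v_1,v_2].
The resulting 12×8 matrix has rank 7, and its Smith normal form has invariant factors (1,1,1,1,1,1,1).

Now H_k = ker ∂_k / im ∂_{k+1}, so:

  H_0: rank C_0 − rank ∂_1 = 6 − 5 = 1, and the invariant factors of ∂_1 are all 1, so H_0 ≅ Z.
  H_1: rank ker ∂_1 − rank ∂_2 = (12 − 5) − 7 = 0, and the invariant factors of ∂_2 are all 1, so H_1 ≅ 0.
  H_2: rank ker ∂_2 − rank ∂_3 = (8 − 7) − 0 = 1, and there is no ∂_3, so H_2 ≅ Z.

As a check, the Euler characteristic is 6 − 12 + 8 = 2, which agrees with 1 − 0 + 1 = 2.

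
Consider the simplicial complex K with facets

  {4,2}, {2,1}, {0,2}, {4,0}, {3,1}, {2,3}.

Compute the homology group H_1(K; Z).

H_1 = Z^2.

Order the vertices as 0 < 1 < 2 < 3 < 4. Listing each simplex with vertices in this order, K has dimension 1 with simplices:

  0-simplices (5): [0], [1], [2], [3], [4]
  1-simplices (6): [0,2], [0,4], [1,2], [1,3], [2,3], [2,4]

so the chain groups are C_0 ≅ Z^5, C_1 ≅ Z^6.

Boundary ∂_1: C_1 → C_0 maps an edge to its endpoints' difference, ∂[p,q] = q − p.
The resulting 5×6 matrix has rank 4, and its Smith normal form has invariant factors (1,1,1,1).

From H_k ≅ ker(∂_k) / im(∂_{k+1}) we obtain:

  H_1: rank ker ∂_1 − rank ∂_2 = (6 − 4) − 0 = 2, and there is no ∂_2, so H_1 ≅ Z^2.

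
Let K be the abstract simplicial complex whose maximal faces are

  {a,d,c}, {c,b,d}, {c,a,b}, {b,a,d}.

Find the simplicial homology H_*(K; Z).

H_0 = Z,  H_1 = 0,  H_2 = Z.

Take the total order a < b < c < d on the vertex set. Then K (dimension 2) consists of the simplices:

  0-simplices (4): a, b, c, d
  1-simplices (6): ab, ac, ad, bc, bd, cd
  2-simplices (4): abc, abd, acd, bcd

so the chain groups are C_0 ≅ Z^4, C_1 ≅ Z^6, C_2 ≅ Z^4.

The boundary map ∂_1: C_1 → C_0 maps an edge to its endpoints' difference, ∂[p,q] = q − p. For instance
  ∂ab = b − a.
As a 4×6 matrix over Z this has rank 3, with invariant factors (1,1,1).

∂_2: C_2 → C_1 maps a triangle to the signed sum of its edges. For instance
  ∂abd = bd − ad + ab,
  ∂acd = cd − ad + ac.
The resulting 6×4 matrix has rank 3, and its Smith normal form has invariant factors (1,1,1).

From H_k ≅ ker(∂_k) / im(∂_{k+1}) we obtain:

  H_0: rank C_0 − rank ∂_1 = 4 − 3 = 1, and the invariant factors of ∂_1 are all 1, so H_0 = Z.
  H_1: rank ker ∂_1 − rank ∂_2 = (6 − 3) − 3 = 0, and the invariant factors of ∂_2 are all 1, so H_1 = 0.
  H_2: rank ker ∂_2 − rank ∂_3 = (4 − 3) − 0 = 1, and there is no ∂_3, so H_2 = Z.

As a check, the Euler characteristic is 4 − 6 + 4 = 2, which agrees with 1 − 0 + 1 = 2.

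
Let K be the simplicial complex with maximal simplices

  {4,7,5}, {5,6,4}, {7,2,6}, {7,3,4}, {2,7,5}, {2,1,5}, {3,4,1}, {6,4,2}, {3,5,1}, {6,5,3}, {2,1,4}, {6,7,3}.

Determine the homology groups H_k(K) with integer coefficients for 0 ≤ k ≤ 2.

Take the total order 1 < 2 < 3 < 4 < 5 < 6 < 7 on the vertex set. Then K (dimension 2) consists of the simplices:

  0-simplices (7): [1], [2], [3], [4], [5], [6], [7]
  1-simplices (18): [1,2], [1,3], [1,4], [1,5], [2,4], [2,5], [2,6], [2,7], [3,4], [3,5], [3,6], [3,7], [4,5], [4,6], [4,7], [5,6], [5,7], [6,7]
  2-simplices (12): [1,2,4], [1,2,5], [1,3,4], [1,3,5], [2,4,6], [2,5,7], [2,6,7], [3,4,7], [3,5,6], [3,6,7], [4,5,6], [4,5,7]

Hence C_0 ≅ Z^7, C_1 ≅ Z^18, C_2 ≅ Z^12.

The boundary map ∂_1: C_1 → C_0 is given by ∂[p,q] = [q] − [p]. For instance
  ∂[5,7] = [7] − [5].
This gives a 7×18 integer matrix of rank 6; reducing to Smith normal form yields diagonal entries (1,1,1,1,1,1).

∂_2: C_2 → C_1 maps a triangle to the signed sum of its edges. For instance
  ∂[2,4,6] = [4,6] − [2,6] + [2,4],
  ∂[3,6,7] = [6,7] − [3,7] + [3,6].
As a 18×12 matrix over Z this has rank 12, with invariant factors (1,1,1,1,1,1,1,1,1,1,1,2).

From H_k ≅ ker(∂_k) / im(∂_{k+1}) we obtain:

  H_0: rank C_0 − rank ∂_1 = 7 − 6 = 1, and the invariant factors of ∂_1 are all 1, so H_0 ≅ Z.
  H_1: rank ker ∂_1 − rank ∂_2 = (18 − 6) − 12 = 0, and ∂_2 has invariant factor 2 > 1, so H_1 ≅ Z/2.
  H_2: rank ker ∂_2 − rank ∂_3 = (12 − 12) − 0 = 0, and there is no ∂_3, so H_2 ≅ 0.

As a check, the Euler characteristic is 7 − 18 + 12 = 1, which agrees with 1 − 0 + 0 = 1.

H_0 = Z,  H_1 = Z/2,  H_2 = 0.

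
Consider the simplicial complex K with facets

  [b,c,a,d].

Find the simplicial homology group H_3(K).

H_3 = 0.

We work with the vertex ordering a < b < c < d. The simplices of K, each written with vertices in increasing order, are:

  0-simplices (4): a, b, c, d
  1-simplices (6): ab, ac, ad, bc, bd, cd
  2-simplices (4): abc, abd, acd, bcd
  3-simplices (1): abcd

so the chain groups are C_0 ≅ Z^4, C_1 ≅ Z^6, C_2 ≅ Z^4, C_3 ≅ Z^1.

Boundary ∂_1: C_1 → C_0 maps an edge to its endpoints' difference, ∂[p,q] = q − p.
The 4×6 boundary matrix has rank 3 and Smith normal form diag(1,1,1).

The boundary map ∂_2: C_2 → C_1 sends each 2-simplex [p,q,r] to [q,r] − [p,r] + [p,q]. For instance
  ∂acd = cd − ad + ac,
  ∂bcd = cd − bd + bc.
The 6×4 boundary matrix has rank 3 and Smith normal form diag(1,1,1).

∂_3: C_3 → C_2 sends each 3-simplex σ to the alternating sum Σ_i (−1)^i (σ with its i-th vertex removed). For instance
  ∂abcd = bcd − acd + abd − abc.
The 4×1 boundary matrix has rank 1 and Smith normal form diag(1).

From H_k ≅ ker(∂_k) / im(∂_{k+1}) we obtain:

  H_3: rank ker ∂_3 − rank ∂_4 = (1 − 1) − 0 = 0, and there is no ∂_4, so H_3 = 0.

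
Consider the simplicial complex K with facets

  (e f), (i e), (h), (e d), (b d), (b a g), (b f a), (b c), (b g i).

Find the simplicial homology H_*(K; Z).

Order the vertices as a < b < c < d < e < f < g < h < i. Listing each simplex with vertices in this order, K has dimension 2 with simplices:

  0-simplices (9): a, b, c, d, e, f, g, h, i
  1-simplices (12): ab, af, ag, bc, bd, bf, bg, bi, de, ef, ei, gi
  2-simplices (3): abf, abg, bgi

giving chain groups C_0 ≅ Z^9, C_1 ≅ Z^12, C_2 ≅ Z^3.

The boundary map ∂_1: C_1 → C_0 sends each edge [p,q] (with p < q) to q − p. For instance
  ∂de = e − d.
The 9×12 boundary matrix has rank 7 and Smith normal form diag(1,1,1,1,1,1,1).

∂_2: C_2 → C_1 maps a triangle to the signed sum of its edges. For instance
  ∂abf = bf − af + ab,
  ∂bgi = gi − bi + bg.
As a 12×3 matrix over Z this has rank 3, with invariant factors (1,1,1).

From H_k ≅ ker(∂_k) / im(∂_{k+1}) we obtain:

  H_0: rank C_0 − rank ∂_1 = 9 − 7 = 2, and the invariant factors of ∂_1 are all 1, so H_0 ≅ Z^2.
  H_1: rank ker ∂_1 − rank ∂_2 = (12 − 7) − 3 = 2, and the invariant factors of ∂_2 are all 1, so H_1 ≅ Z^2.
  H_2: rank ker ∂_2 − rank ∂_3 = (3 − 3) − 0 = 0, and there is no ∂_3, so H_2 ≅ 0.

As a check, the Euler characteristic is 9 − 12 + 3 = 0, which agrees with 2 − 2 + 0 = 0.

H_0 ≅ Z^2,  H_1 ≅ Z^2,  H_2 = 0.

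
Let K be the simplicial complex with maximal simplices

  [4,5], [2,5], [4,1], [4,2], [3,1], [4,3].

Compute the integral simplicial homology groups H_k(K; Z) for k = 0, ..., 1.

Order the vertices as 1 < 2 < 3 < 4 < 5. Listing each simplex with vertices in this order, K has dimension 1 with simplices:

  0-simplices (5): [1], [2], [3], [4], [5]
  1-simplices (6): [1,3], [1,4], [2,4], [2,5], [3,4], [4,5]

giving chain groups C_0 ≅ Z^5, C_1 ≅ Z^6.

The boundary map ∂_1: C_1 → C_0 sends each edge [p,q] (with p < q) to q − p.
As a 5×6 matrix over Z this has rank 4, with invariant factors (1,1,1,1).

Reading off H_k = ker ∂_k / im ∂_{k+1}:

  H_0: rank C_0 − rank ∂_1 = 5 − 4 = 1, and the invariant factors of ∂_1 are all 1, so H_0 ≅ Z.
  H_1: rank ker ∂_1 − rank ∂_2 = (6 − 4) − 0 = 2, and there is no ∂_2, so H_1 ≅ Z^2.

(K is a triangulation of a wedge of 2 circles.)

H_0 ≅ Z,  H_1 ≅ Z^2.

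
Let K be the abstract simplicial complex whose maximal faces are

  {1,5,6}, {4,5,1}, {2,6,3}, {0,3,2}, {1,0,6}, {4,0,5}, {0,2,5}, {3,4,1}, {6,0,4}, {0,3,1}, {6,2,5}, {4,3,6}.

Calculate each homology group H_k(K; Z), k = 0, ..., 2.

We work with the vertex ordering 0 < 1 < 2 < 3 < 4 < 5 < 6. The simplices of K, each written with vertices in increasing order, are:

  0-simplices (7): [0], [1], [2], [3], [4], [5], [6]
  1-simplices (18): [0,1], [0,2], [0,3], [0,4], [0,5], [0,6], [1,3], [1,4], [1,5], [1,6], [2,3], [2,5], [2,6], [3,4], [3,6], [4,5], [4,6], [5,6]
  2-simplices (12): [0,1,3], [0,1,6], [0,2,3], [0,2,5], [0,4,5], [0,4,6], [1,3,4], [1,4,5], [1,5,6], [2,3,6], [2,5,6], [3,4,6]

Hence C_0 ≅ Z^7, C_1 ≅ Z^18, C_2 ≅ Z^12.

The boundary map ∂_1: C_1 → C_0 sends each edge [p,q] (with p < q) to q − p. For instance
  ∂[3,6] = [6] − [3].
This gives a 7×18 integer matrix of rank 6; reducing to Smith normal form yields diagonal entries (1,1,1,1,1,1).

Boundary ∂_2: C_2 → C_1 sends each 2-simplex [p,q,r] to [q,r] − [p,r] + [p,q]. For instance
  ∂[0,2,3] = [2,3] − [0,3] + [0,2],
  ∂[0,4,6] = [4,6] − [0,6] + [0,4].
As a 18×12 matrix over Z this has rank 12, with invariant factors (1,1,1,1,1,1,1,1,1,1,1,2).

Now H_k = ker ∂_k / im ∂_{k+1}, so:

  H_0: rank C_0 − rank ∂_1 = 7 − 6 = 1, and the invariant factors of ∂_1 are all 1, so H_0 = Z.
  H_1: rank ker ∂_1 − rank ∂_2 = (18 − 6) − 12 = 0, and ∂_2 has invariant factor 2 > 1, so H_1 = Z/2Z.
  H_2: rank ker ∂_2 − rank ∂_3 = (12 − 12) − 0 = 0, and there is no ∂_3, so H_2 = 0.

H_0 = Z,  H_1 = Z/2Z,  H_2 = 0.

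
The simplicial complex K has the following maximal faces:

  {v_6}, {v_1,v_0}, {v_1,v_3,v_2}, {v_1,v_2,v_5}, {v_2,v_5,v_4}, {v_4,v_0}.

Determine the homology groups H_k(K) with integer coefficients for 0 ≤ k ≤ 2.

Order the vertices as v_0 < v_1 < v_2 < v_3 < v_4 < v_5 < v_6. Listing each simplex with vertices in this order, K has dimension 2 with simplices:

  0-simplices (7): [v_0], [v_1], [v_2], [v_3], [v_4], [v_5], [v_6]
  1-simplices (9): [v_0,v_1], [v_0,v_4], [v_1,v_2], [v_1,v_3], [v_1,v_5], [v_2,v_3], [v_2,v_4], [v_2,v_5], [v_4,v_5]
  2-simplices (3): [v_1,v_2,v_3], [v_1,v_2,v_5], [v_2,v_4,v_5]

so the chain groups are C_0 ≅ Z^7, C_1 ≅ Z^9, C_2 ≅ Z^3.

Boundary ∂_1: C_1 → C_0 is given by ∂[p,q] = [q] − [p]. For instance
  ∂[v_4,v_5] = [v_5] − [v_4].
This gives a 7×9 integer matrix of rank 5; reducing to Smith normal form yields diagonal entries (1,1,1,1,1).

Boundary ∂_2: C_2 → C_1 sends each 2-simplex [p,q,r] to [q,r] − [p,r] + [p,q]. For instance
  ∂[v_1,v_2,v_3] = [v_2,v_3] − [v_1,v_3] + [v_1,v_2],
  ∂[v_1,v_2,v_5] = [v_2,v_5] − [v_1,v_5] + [v_1,v_2].
The 9×3 boundary matrix has rank 3 and Smith normal form diag(1,1,1).

Now H_k = ker ∂_k / im ∂_{k+1}, so:

  H_0: rank C_0 − rank ∂_1 = 7 − 5 = 2, and the invariant factors of ∂_1 are all 1, so H_0 ≅ Z^2.
  H_1: rank ker ∂_1 − rank ∂_2 = (9 − 5) − 3 = 1, and the invariant factors of ∂_2 are all 1, so H_1 ≅ Z.
  H_2: rank ker ∂_2 − rank ∂_3 = (3 − 3) − 0 = 0, and there is no ∂_3, so H_2 ≅ 0.

H_0 = Z^2,  H_1 = Z,  H_2 = 0.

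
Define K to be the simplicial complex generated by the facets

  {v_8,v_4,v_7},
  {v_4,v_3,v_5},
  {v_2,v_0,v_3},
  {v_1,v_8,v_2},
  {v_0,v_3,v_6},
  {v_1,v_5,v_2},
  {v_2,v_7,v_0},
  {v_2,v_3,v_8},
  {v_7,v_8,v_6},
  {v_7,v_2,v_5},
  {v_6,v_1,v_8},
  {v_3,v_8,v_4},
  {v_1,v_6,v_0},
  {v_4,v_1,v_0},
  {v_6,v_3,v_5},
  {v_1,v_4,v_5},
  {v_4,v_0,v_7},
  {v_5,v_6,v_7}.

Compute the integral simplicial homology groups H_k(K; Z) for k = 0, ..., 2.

We work with the vertex ordering v_0 < v_1 < v_2 < v_3 < v_4 < v_5 < v_6 < v_7 < v_8. The simplices of K, each written with vertices in increasing order, are:

  0-simplices (9): [v_0], [v_1], [v_2], [v_3], [v_4], [v_5], [v_6], [v_7], [v_8]
  1-simplices (27): (27 of them)
  2-simplices (18): (18 of them)

so the chain groups are C_0 ≅ Z^9, C_1 ≅ Z^27, C_2 ≅ Z^18.

Boundary ∂_1: C_1 → C_0 sends each edge [p,q] (with p < q) to q − p.
The resulting 9×27 matrix has rank 8, and its Smith normal form has invariant factors (1,1,1,1,1,1,1,1).

The boundary map ∂_2: C_2 → C_1 maps a triangle to the signed sum of its edges. For instance
  ∂[v_1,v_6,v_8] = [v_6,v_8] − [v_1,v_8] + [v_1,v_6],
  ∂[v_0,v_1,v_6] = [v_1,v_6] − [v_0,v_6] + [v_0,v_1].
The 27×18 boundary matrix has rank 17 and Smith normal form diag(1,1,1,1,1,1,1,1,1,1,1,1,1,1,1,1,1).

Now H_k = ker ∂_k / im ∂_{k+1}, so:

  H_0: rank C_0 − rank ∂_1 = 9 − 8 = 1, and the invariant factors of ∂_1 are all 1, so H_0 ≅ Z.
  H_1: rank ker ∂_1 − rank ∂_2 = (27 − 8) − 17 = 2, and the invariant factors of ∂_2 are all 1, so H_1 ≅ Z^2.
  H_2: rank ker ∂_2 − rank ∂_3 = (18 − 17) − 0 = 1, and there is no ∂_3, so H_2 ≅ Z.

H_0 ≅ Z,  H_1 ≅ Z^2,  H_2 ≅ Z.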